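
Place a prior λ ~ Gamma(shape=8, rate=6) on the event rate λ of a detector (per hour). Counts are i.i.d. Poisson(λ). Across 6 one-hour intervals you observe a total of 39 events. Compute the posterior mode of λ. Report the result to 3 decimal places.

Σxᵢ = 39, n = 6.
Posterior ∝ λ^7e^(−6λ) · λ^39e^(−6λ) = λ^46e^(−12λ), i.e. Gamma(shape=47, rate=12).
The mode of a Gamma(a, b) with a ≥ 1 (shape–rate) is (a−1)/b = 46/12 ≈ 3.833.

λ̂_MAP = 3.833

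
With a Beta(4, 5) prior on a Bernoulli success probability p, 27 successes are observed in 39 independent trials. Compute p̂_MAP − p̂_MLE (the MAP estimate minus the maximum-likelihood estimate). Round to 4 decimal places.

MAP − MLE = -0.0401

Posterior is Beta(31, 17); MAP = (31−1)/(48−2) = 30/46 ≈ 0.65217.
MLE ignores the prior: p̂_MLE = k/n = 27/39 ≈ 0.69231.
Difference = 30/46 − 27/39 = -12/299 ≈ -0.0401.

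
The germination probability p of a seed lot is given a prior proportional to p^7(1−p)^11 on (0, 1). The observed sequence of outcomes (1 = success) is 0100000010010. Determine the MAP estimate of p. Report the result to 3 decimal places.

p̂_MAP = 0.323

The prior density ∝ p^7(1−p)^11 is the kernel of Beta(8, 12).
Data: 3 successes in 13 trials (from the sequence). The binomial likelihood contributes p^3(1−p)^10, so the posterior is Beta(8+3, 12+10) = Beta(11, 22).
For Beta(a, b) with a, b > 1 the mode is (a−1)/(a+b−2) = 10/31 ≈ 0.323.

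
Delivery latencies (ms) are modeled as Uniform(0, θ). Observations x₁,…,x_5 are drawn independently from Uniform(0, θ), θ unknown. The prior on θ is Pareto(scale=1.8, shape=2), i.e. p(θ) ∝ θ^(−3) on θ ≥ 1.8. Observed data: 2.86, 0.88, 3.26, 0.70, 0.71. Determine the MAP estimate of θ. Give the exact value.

The Uniform(0, θ) likelihood is θ^(−n) for θ ≥ max(xᵢ), zero otherwise. Here max(xᵢ) = 3.26.
Posterior ∝ θ^(−3) · θ^(−5) = θ^(−8) on θ ≥ max(1.8, 3.26) = 3.26.
This density is strictly decreasing in θ, so the posterior mode lies at the lower boundary of the support.

θ̂_MAP = 3.26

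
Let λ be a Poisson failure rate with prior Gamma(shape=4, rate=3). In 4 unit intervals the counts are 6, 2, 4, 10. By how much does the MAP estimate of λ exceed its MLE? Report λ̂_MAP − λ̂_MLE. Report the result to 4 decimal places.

MAP − MLE = -1.9286

Σxᵢ = 22. Posterior is Gamma(26, 7); MAP = (26−1)/7 = 25/7 ≈ 3.57143.
MLE = x̄ = 22/4 ≈ 5.50000.
Difference = 25/7 − 22/4 = -27/14 ≈ -1.9286.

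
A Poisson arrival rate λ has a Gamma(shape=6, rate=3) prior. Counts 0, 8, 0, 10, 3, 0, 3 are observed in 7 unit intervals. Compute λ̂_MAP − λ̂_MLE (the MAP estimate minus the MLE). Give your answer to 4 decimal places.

Σxᵢ = 24. Posterior is Gamma(30, 10); MAP = (30−1)/10 = 29/10 ≈ 2.90000.
MLE = x̄ = 24/7 ≈ 3.42857.
Difference = 29/10 − 24/7 = -37/70 ≈ -0.5286.

MAP − MLE = -0.5286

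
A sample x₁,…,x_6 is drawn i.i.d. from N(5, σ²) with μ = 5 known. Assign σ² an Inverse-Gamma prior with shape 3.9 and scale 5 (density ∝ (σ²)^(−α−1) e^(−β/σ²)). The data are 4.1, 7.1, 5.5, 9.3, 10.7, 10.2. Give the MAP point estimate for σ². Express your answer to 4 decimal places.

Sum of squared deviations about the known mean: SS = (4.1−5)² + (7.1−5)² + (5.5−5)² + (9.3−5)² + (10.7−5)² + (10.2−5)² = 83.49.
The Normal likelihood contributes (σ²)^(−n/2) exp(−SS/(2σ²)), so the posterior is Inverse-Gamma(α + n/2, β + SS/2) = Inverse-Gamma(6.9, 46.745).
The mode of Inverse-Gamma(a, b) is b/(a+1) = 46.745/7.9 ≈ 5.9171.

σ̂²_MAP = 5.9171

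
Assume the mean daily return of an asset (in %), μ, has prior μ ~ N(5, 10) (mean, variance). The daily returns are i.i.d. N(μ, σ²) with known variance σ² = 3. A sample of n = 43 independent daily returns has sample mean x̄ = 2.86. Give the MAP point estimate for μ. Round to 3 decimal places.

μ̂_MAP = 2.875

n = 43, x̄ = 2.86.
For a Normal prior and Normal likelihood with known variance, the posterior is Normal; its mode equals its mean, the precision-weighted average.
Prior precision 1/σ₀² = 1/10 = 0.1; data precision n/σ² = 43/3.
μ̂ = (0.1·5 + (43/3)·2.86) / (0.1 + 43/3) = (3112/75)/(433/30) = 6224/2165 ≈ 2.875.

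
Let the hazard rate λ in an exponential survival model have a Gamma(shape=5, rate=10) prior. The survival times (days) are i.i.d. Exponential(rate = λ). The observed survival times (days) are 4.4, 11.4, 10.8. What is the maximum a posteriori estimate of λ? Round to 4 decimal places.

λ̂_MAP = 0.1913

The Exponential(rate=λ) likelihood is ∝ λ^n e^(−λΣtᵢ). Here n = 3 and Σtᵢ = 4.4 + 11.4 + 10.8 = 26.6.
Posterior ∝ λ^4e^(−10λ) · λ^3e^(−26.6λ) = λ^7e^(−36.6λ), i.e. Gamma(8, 36.6).
Mode = (a−1)/b = 7/36.6 ≈ 0.1913.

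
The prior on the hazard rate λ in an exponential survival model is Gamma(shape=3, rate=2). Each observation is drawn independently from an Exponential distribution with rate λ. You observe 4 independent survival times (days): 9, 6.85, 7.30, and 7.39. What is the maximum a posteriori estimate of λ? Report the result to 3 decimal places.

The Exponential(rate=λ) likelihood is ∝ λ^n e^(−λΣtᵢ). Here n = 4 and Σtᵢ = 9 + 6.85 + 7.30 + 7.39 = 30.54.
Posterior ∝ λ^2e^(−2λ) · λ^4e^(−30.54λ) = λ^6e^(−32.54λ), i.e. Gamma(7, 32.54).
Mode = (a−1)/b = 6/32.54 ≈ 0.184.

λ̂_MAP = 0.184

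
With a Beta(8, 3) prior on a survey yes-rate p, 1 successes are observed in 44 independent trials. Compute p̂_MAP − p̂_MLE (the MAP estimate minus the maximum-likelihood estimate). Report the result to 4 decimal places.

MAP − MLE = 0.1282

Posterior is Beta(9, 46); MAP = (9−1)/(55−2) = 8/53 ≈ 0.15094.
MLE ignores the prior: p̂_MLE = k/n = 1/44 ≈ 0.02273.
Difference = 8/53 − 1/44 = 299/2332 ≈ 0.1282.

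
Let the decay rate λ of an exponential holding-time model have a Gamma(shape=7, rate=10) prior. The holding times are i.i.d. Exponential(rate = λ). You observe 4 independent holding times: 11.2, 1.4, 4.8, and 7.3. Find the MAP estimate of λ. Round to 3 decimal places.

λ̂_MAP = 0.288

The Exponential(rate=λ) likelihood is ∝ λ^n e^(−λΣtᵢ). Here n = 4 and Σtᵢ = 11.2 + 1.4 + 4.8 + 7.3 = 24.7.
Posterior ∝ λ^6e^(−10λ) · λ^4e^(−24.7λ) = λ^10e^(−34.7λ), i.e. Gamma(11, 34.7).
Mode = (a−1)/b = 10/34.7 ≈ 0.288.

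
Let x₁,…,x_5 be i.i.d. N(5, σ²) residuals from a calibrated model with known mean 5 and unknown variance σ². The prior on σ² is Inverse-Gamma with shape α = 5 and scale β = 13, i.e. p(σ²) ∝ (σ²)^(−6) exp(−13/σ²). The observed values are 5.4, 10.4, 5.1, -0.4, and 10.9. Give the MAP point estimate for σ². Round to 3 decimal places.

Sum of squared deviations about the known mean: SS = (5.4−5)² + (10.4−5)² + (5.1−5)² + (-0.4−5)² + (10.9−5)² = 93.3.
The Normal likelihood contributes (σ²)^(−n/2) exp(−SS/(2σ²)), so the posterior is Inverse-Gamma(α + n/2, β + SS/2) = Inverse-Gamma(7.5, 59.65).
The mode of Inverse-Gamma(a, b) is b/(a+1) = 59.65/8.5 ≈ 7.018.

σ̂²_MAP = 7.018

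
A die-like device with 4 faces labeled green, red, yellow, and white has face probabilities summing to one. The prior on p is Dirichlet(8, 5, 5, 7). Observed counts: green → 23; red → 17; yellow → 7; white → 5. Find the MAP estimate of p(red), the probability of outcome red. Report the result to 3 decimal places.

MAP estimate of p(red) = 0.288

The posterior is Dirichlet(αᵢ + nᵢ) = Dirichlet(31, 22, 12, 12).
For a Dirichlet(a₁,…,a_K) with all aᵢ > 1, the mode has j-th component (aⱼ − 1)/(Σaᵢ − K).
Here Σaᵢ = 77 and K = 4, so p(red) = (22 − 1)/(77 − 4) = 21/73 ≈ 0.288.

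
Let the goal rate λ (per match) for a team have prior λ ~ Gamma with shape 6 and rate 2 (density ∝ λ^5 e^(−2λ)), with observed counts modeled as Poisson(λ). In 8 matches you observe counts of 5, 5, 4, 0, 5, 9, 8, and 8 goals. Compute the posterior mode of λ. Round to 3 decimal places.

λ̂_MAP = 4.900

Σxᵢ = 5+5+4+0+5+9+8+8 = 44, with n = 8.
Posterior ∝ λ^5e^(−2λ) · λ^44e^(−8λ) = λ^49e^(−10λ), i.e. Gamma(shape=50, rate=10).
The mode of a Gamma(a, b) with a ≥ 1 (shape–rate) is (a−1)/b = 49/10 ≈ 4.900.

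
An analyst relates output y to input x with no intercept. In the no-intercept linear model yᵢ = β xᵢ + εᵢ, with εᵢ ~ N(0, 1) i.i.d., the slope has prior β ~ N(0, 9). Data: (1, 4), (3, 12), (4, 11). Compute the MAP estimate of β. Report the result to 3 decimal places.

β̂_MAP = 3.217

log p(β | y) = −Σ(yᵢ − βxᵢ)²/(2·1) − β²/(2·9) + const.
Setting the derivative to zero: Σxᵢ(yᵢ − βxᵢ)/1 − β/9 = 0, so β = Σxᵢyᵢ / (Σxᵢ² + σ²/τ²).
Σxᵢyᵢ = 1·4 + 3·12 + 4·11 = 84; Σxᵢ² = 26; σ²/τ² = 1/9.
β̂_MAP = 84 / (26 + 1/9) = 84/(235/9) = 756/235 ≈ 3.217.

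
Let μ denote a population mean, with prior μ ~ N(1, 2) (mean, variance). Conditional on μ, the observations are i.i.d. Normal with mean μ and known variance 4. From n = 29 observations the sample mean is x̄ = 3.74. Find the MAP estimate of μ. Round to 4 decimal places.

μ̂_MAP = 3.5632

n = 29, x̄ = 3.74.
For a Normal prior and Normal likelihood with known variance, the posterior is Normal; its mode equals its mean, the precision-weighted average.
Prior precision 1/σ₀² = 1/2 = 0.5; data precision n/σ² = 29/4 = 7.25.
μ̂ = (0.5·1 + 7.25·3.74) / (0.5 + 7.25) = 27.615/7.75 = 5523/1550 ≈ 3.5632.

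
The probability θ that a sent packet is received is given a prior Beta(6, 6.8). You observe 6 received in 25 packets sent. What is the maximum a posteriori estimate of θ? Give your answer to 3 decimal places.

Prior: Beta(6, 6.8).
Data: 6 successes in 25 trials. The binomial likelihood contributes θ^6(1−θ)^19, so the posterior is Beta(6+6, 6.8+19) = Beta(12, 25.8).
For Beta(a, b) with a, b > 1 the mode is (a−1)/(a+b−2) = 11/35.8 ≈ 0.307.

θ̂_MAP = 0.307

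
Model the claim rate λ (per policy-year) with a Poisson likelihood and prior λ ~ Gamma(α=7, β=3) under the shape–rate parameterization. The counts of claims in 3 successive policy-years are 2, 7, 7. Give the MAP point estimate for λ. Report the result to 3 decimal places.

Σxᵢ = 2+7+7 = 16, with n = 3.
Posterior ∝ λ^6e^(−3λ) · λ^16e^(−3λ) = λ^22e^(−6λ), i.e. Gamma(shape=23, rate=6).
The mode of a Gamma(a, b) with a ≥ 1 (shape–rate) is (a−1)/b = 22/6 ≈ 3.667.

λ̂_MAP = 3.667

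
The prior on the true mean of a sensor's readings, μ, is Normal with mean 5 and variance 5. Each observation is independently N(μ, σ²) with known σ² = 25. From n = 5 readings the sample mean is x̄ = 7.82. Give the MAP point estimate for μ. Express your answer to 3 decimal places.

μ̂_MAP = 6.410

n = 5, x̄ = 7.82.
For a Normal prior and Normal likelihood with known variance, the posterior is Normal; its mode equals its mean, the precision-weighted average.
Prior precision 1/σ₀² = 1/5 = 0.2; data precision n/σ² = 5/25 = 0.2.
μ̂ = (0.2·5 + 0.2·7.82) / (0.2 + 0.2) = 2.564/0.4 = 6.410.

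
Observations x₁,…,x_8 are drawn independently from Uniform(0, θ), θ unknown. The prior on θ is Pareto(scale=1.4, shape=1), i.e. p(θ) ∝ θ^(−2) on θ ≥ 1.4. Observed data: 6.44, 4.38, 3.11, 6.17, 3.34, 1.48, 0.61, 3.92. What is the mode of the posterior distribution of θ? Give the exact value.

The Uniform(0, θ) likelihood is θ^(−n) for θ ≥ max(xᵢ), zero otherwise. Here max(xᵢ) = 6.44.
Posterior ∝ θ^(−2) · θ^(−8) = θ^(−10) on θ ≥ max(1.4, 6.44) = 6.44.
This density is strictly decreasing in θ, so the posterior mode lies at the lower boundary of the support.

θ̂_MAP = 6.44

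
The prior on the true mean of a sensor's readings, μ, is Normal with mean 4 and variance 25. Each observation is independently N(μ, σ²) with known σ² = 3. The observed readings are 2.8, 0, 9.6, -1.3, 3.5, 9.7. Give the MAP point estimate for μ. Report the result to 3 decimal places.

n = 6; x̄ = (2.8 + 0 + 9.6 + (-1.3) + 3.5 + 9.7)/6 = 24.3/6 = 4.05.
For a Normal prior and Normal likelihood with known variance, the posterior is Normal; its mode equals its mean, the precision-weighted average.
Prior precision 1/σ₀² = 1/25 = 0.04; data precision n/σ² = 6/3 = 2.
μ̂ = (0.04·4 + 2·4.05) / (0.04 + 2) = 8.26/2.04 = 413/102 ≈ 4.049.

μ̂_MAP = 4.049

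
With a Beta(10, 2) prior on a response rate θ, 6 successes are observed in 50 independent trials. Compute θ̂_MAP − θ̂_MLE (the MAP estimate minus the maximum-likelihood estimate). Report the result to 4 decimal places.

Posterior is Beta(16, 46); MAP = (16−1)/(62−2) = 15/60 ≈ 0.25000.
MLE ignores the prior: θ̂_MLE = k/n = 6/50 ≈ 0.12000.
Difference = 15/60 − 6/50 = 13/100 ≈ 0.1300.

MAP − MLE = 0.1300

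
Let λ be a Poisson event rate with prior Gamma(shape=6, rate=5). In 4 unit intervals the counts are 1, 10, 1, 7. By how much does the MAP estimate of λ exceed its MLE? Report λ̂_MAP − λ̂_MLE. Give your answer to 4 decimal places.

Σxᵢ = 19. Posterior is Gamma(25, 9); MAP = (25−1)/9 = 24/9 ≈ 2.66667.
MLE = x̄ = 19/4 ≈ 4.75000.
Difference = 24/9 − 19/4 = -25/12 ≈ -2.0833.

MAP − MLE = -2.0833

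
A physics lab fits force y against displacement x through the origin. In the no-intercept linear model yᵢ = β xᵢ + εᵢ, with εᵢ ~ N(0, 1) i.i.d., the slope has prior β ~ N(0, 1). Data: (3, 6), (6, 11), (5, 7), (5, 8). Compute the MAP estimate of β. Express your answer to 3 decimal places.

β̂_MAP = 1.656

log p(β | y) = −Σ(yᵢ − βxᵢ)²/(2·1) − β²/(2·1) + const.
Setting the derivative to zero: Σxᵢ(yᵢ − βxᵢ)/1 − β/1 = 0, so β = Σxᵢyᵢ / (Σxᵢ² + σ²/τ²).
Σxᵢyᵢ = 3·6 + 6·11 + 5·7 + 5·8 = 159; Σxᵢ² = 95; σ²/τ² = 1.
β̂_MAP = 159 / (95 + 1) = 159/96 ≈ 1.656.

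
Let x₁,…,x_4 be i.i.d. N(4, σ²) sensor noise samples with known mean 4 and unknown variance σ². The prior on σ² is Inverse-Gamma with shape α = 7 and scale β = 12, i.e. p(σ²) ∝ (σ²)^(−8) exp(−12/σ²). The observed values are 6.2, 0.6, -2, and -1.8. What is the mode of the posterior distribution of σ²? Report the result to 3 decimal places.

Sum of squared deviations about the known mean: SS = (6.2−4)² + (0.6−4)² + (-2−4)² + (-1.8−4)² = 86.04.
The Normal likelihood contributes (σ²)^(−n/2) exp(−SS/(2σ²)), so the posterior is Inverse-Gamma(α + n/2, β + SS/2) = Inverse-Gamma(9, 55.02).
The mode of Inverse-Gamma(a, b) is b/(a+1) = 55.02/10 ≈ 5.502.

σ̂²_MAP = 5.502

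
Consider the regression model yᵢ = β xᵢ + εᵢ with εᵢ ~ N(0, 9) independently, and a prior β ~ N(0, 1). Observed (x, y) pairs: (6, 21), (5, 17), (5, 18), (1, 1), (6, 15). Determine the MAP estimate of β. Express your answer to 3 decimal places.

log p(β | y) = −Σ(yᵢ − βxᵢ)²/(2·9) − β²/(2·1) + const.
Setting the derivative to zero: Σxᵢ(yᵢ − βxᵢ)/9 − β/1 = 0, so β = Σxᵢyᵢ / (Σxᵢ² + σ²/τ²).
Σxᵢyᵢ = 6·21 + 5·17 + 5·18 + 1·1 + 6·15 = 392; Σxᵢ² = 123; σ²/τ² = 9.
β̂_MAP = 392 / (123 + 9) = 392/132 ≈ 2.970.

β̂_MAP = 2.970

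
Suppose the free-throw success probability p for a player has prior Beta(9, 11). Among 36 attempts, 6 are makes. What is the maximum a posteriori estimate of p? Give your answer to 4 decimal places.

p̂_MAP = 0.2593

Prior: Beta(9, 11).
Data: 6 successes in 36 trials. The binomial likelihood contributes p^6(1−p)^30, so the posterior is Beta(9+6, 11+30) = Beta(15, 41).
For Beta(a, b) with a, b > 1 the mode is (a−1)/(a+b−2) = 14/54 ≈ 0.2593.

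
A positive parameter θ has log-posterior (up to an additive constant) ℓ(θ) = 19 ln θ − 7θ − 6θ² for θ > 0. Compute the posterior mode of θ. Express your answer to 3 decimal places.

ℓ'(θ) = 19/θ − 7 − 12θ. Setting this to zero and multiplying by θ: 12θ² + 7θ − 19 = 0.
θ = (−7 + √(7² + 4·12·19)) / (2·12) = (−7 + √961) / 24 = (−7 + 31)/24 = 1.
ℓ''(θ) = −19/θ² − 12 < 0, confirming a maximum.

θ̂_MAP = 1.000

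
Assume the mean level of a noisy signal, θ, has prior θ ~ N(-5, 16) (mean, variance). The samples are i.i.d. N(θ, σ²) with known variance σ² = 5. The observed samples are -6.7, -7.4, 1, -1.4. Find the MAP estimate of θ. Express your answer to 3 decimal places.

θ̂_MAP = -3.725

n = 4; x̄ = ((-6.7) + (-7.4) + 1 + (-1.4))/4 = -14.5/4 = -3.625.
For a Normal prior and Normal likelihood with known variance, the posterior is Normal; its mode equals its mean, the precision-weighted average.
Prior precision 1/σ₀² = 1/16 = 0.0625; data precision n/σ² = 4/5 = 0.8.
θ̂ = (0.0625·(-5) + 0.8·(-3.625)) / (0.0625 + 0.8) = (-3.2125)/0.8625 = -257/69 ≈ -3.725.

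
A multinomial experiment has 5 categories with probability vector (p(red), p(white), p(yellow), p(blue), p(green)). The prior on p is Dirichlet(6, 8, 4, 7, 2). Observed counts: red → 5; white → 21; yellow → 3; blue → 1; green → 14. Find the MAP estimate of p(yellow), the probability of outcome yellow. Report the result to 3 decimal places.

The posterior is Dirichlet(αᵢ + nᵢ) = Dirichlet(11, 29, 7, 8, 16).
For a Dirichlet(a₁,…,a_K) with all aᵢ > 1, the mode has j-th component (aⱼ − 1)/(Σaᵢ − K).
Here Σaᵢ = 71 and K = 5, so p(yellow) = (7 − 1)/(71 − 5) = 6/66 ≈ 0.091.

MAP estimate of p(yellow) = 0.091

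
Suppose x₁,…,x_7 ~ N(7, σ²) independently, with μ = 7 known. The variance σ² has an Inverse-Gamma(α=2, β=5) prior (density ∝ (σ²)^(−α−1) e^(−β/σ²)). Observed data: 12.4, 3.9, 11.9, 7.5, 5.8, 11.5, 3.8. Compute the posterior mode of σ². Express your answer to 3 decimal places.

σ̂²_MAP = 8.074

Sum of squared deviations about the known mean: SS = (12.4−7)² + (3.9−7)² + (11.9−7)² + (7.5−7)² + (5.8−7)² + (11.5−7)² + (3.8−7)² = 94.96.
The Normal likelihood contributes (σ²)^(−n/2) exp(−SS/(2σ²)), so the posterior is Inverse-Gamma(α + n/2, β + SS/2) = Inverse-Gamma(5.5, 52.48).
The mode of Inverse-Gamma(a, b) is b/(a+1) = 52.48/6.5 ≈ 8.074.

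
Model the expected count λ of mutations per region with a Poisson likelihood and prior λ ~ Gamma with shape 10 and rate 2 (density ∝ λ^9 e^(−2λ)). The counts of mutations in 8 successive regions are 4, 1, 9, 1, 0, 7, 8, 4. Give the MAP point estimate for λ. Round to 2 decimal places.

λ̂_MAP = 4.30

Σxᵢ = 4+1+9+1+0+7+8+4 = 34, with n = 8.
Posterior ∝ λ^9e^(−2λ) · λ^34e^(−8λ) = λ^43e^(−10λ), i.e. Gamma(shape=44, rate=10).
The mode of a Gamma(a, b) with a ≥ 1 (shape–rate) is (a−1)/b = 43/10 ≈ 4.30.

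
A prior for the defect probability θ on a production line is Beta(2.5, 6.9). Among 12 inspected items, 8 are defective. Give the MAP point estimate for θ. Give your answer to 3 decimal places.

θ̂_MAP = 0.490

Prior: Beta(2.5, 6.9).
Data: 8 successes in 12 trials. The binomial likelihood contributes θ^8(1−θ)^4, so the posterior is Beta(2.5+8, 6.9+4) = Beta(10.5, 10.9).
For Beta(a, b) with a, b > 1 the mode is (a−1)/(a+b−2) = 9.5/19.4 ≈ 0.490.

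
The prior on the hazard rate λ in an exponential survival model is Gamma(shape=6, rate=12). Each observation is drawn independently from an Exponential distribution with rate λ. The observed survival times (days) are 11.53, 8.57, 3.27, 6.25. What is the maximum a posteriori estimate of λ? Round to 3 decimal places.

λ̂_MAP = 0.216

The Exponential(rate=λ) likelihood is ∝ λ^n e^(−λΣtᵢ). Here n = 4 and Σtᵢ = 11.53 + 8.57 + 3.27 + 6.25 = 29.62.
Posterior ∝ λ^5e^(−12λ) · λ^4e^(−29.62λ) = λ^9e^(−41.62λ), i.e. Gamma(10, 41.62).
Mode = (a−1)/b = 9/41.62 ≈ 0.216.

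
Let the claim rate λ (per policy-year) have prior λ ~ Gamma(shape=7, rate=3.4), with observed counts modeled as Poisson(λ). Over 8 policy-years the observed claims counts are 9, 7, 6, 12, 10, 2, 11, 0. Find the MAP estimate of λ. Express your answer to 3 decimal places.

λ̂_MAP = 5.526

Σxᵢ = 9+7+6+12+10+2+11+0 = 57, with n = 8.
Posterior ∝ λ^6e^(−3.4λ) · λ^57e^(−8λ) = λ^63e^(−11.4λ), i.e. Gamma(shape=64, rate=11.4).
The mode of a Gamma(a, b) with a ≥ 1 (shape–rate) is (a−1)/b = 63/11.4 ≈ 5.526.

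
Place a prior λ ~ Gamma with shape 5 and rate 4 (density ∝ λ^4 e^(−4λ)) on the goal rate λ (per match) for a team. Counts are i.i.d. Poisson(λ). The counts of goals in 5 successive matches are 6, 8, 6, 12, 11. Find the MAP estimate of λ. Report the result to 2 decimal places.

λ̂_MAP = 5.22

Σxᵢ = 6+8+6+12+11 = 43, with n = 5.
Posterior ∝ λ^4e^(−4λ) · λ^43e^(−5λ) = λ^47e^(−9λ), i.e. Gamma(shape=48, rate=9).
The mode of a Gamma(a, b) with a ≥ 1 (shape–rate) is (a−1)/b = 47/9 ≈ 5.22.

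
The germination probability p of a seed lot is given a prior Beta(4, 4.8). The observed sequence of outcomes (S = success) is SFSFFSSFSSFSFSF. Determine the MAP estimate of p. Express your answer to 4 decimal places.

p̂_MAP = 0.5046

Prior: Beta(4, 4.8).
Data: 8 successes in 15 trials (from the sequence). The binomial likelihood contributes p^8(1−p)^7, so the posterior is Beta(4+8, 4.8+7) = Beta(12, 11.8).
For Beta(a, b) with a, b > 1 the mode is (a−1)/(a+b−2) = 11/21.8 ≈ 0.5046.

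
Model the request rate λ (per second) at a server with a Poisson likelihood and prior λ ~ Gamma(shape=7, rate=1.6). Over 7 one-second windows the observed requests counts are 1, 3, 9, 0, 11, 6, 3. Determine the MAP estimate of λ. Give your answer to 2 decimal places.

Σxᵢ = 1+3+9+0+11+6+3 = 33, with n = 7.
Posterior ∝ λ^6e^(−1.6λ) · λ^33e^(−7λ) = λ^39e^(−8.6λ), i.e. Gamma(shape=40, rate=8.6).
The mode of a Gamma(a, b) with a ≥ 1 (shape–rate) is (a−1)/b = 39/8.6 ≈ 4.53.

λ̂_MAP = 4.53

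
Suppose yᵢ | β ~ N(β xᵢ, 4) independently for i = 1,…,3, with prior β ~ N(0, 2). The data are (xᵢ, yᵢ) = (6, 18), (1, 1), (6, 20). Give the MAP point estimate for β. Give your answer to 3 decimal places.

log p(β | y) = −Σ(yᵢ − βxᵢ)²/(2·4) − β²/(2·2) + const.
Setting the derivative to zero: Σxᵢ(yᵢ − βxᵢ)/4 − β/2 = 0, so β = Σxᵢyᵢ / (Σxᵢ² + σ²/τ²).
Σxᵢyᵢ = 6·18 + 1·1 + 6·20 = 229; Σxᵢ² = 73; σ²/τ² = 2.
β̂_MAP = 229 / (73 + 2) = 229/75 ≈ 3.053.

β̂_MAP = 3.053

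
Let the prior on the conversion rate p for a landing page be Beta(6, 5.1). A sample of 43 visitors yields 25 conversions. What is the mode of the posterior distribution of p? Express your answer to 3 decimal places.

Prior: Beta(6, 5.1).
Data: 25 successes in 43 trials. The binomial likelihood contributes p^25(1−p)^18, so the posterior is Beta(6+25, 5.1+18) = Beta(31, 23.1).
For Beta(a, b) with a, b > 1 the mode is (a−1)/(a+b−2) = 30/52.1 ≈ 0.576.

p̂_MAP = 0.576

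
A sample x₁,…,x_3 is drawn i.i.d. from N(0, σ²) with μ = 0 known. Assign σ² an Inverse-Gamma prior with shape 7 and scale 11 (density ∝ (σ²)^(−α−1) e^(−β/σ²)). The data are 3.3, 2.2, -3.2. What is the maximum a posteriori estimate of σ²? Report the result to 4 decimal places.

σ̂²_MAP = 2.5247

Sum of squared deviations about the known mean: SS = (3.3−0)² + (2.2−0)² + (-3.2−0)² = 25.97.
The Normal likelihood contributes (σ²)^(−n/2) exp(−SS/(2σ²)), so the posterior is Inverse-Gamma(α + n/2, β + SS/2) = Inverse-Gamma(8.5, 23.985).
The mode of Inverse-Gamma(a, b) is b/(a+1) = 23.985/9.5 ≈ 2.5247.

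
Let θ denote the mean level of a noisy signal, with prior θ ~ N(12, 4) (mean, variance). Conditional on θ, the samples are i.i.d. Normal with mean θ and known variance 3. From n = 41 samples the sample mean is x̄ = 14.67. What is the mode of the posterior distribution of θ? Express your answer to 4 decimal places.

n = 41, x̄ = 14.67.
For a Normal prior and Normal likelihood with known variance, the posterior is Normal; its mode equals its mean, the precision-weighted average.
Prior precision 1/σ₀² = 1/4 = 0.25; data precision n/σ² = 41/3.
θ̂ = (0.25·12 + (41/3)·14.67) / (0.25 + 41/3) = 203.49/(167/12) = 61047/4175 ≈ 14.6220.

θ̂_MAP = 14.6220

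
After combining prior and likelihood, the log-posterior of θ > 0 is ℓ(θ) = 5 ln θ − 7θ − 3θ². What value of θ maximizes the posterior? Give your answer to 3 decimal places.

θ̂_MAP = 0.500

ℓ'(θ) = 5/θ − 7 − 6θ. Setting this to zero and multiplying by θ: 6θ² + 7θ − 5 = 0.
θ = (−7 + √(7² + 4·6·5)) / (2·6) = (−7 + √169) / 12 = (−7 + 13)/12 = 1/2.
ℓ''(θ) = −5/θ² − 6 < 0, confirming a maximum.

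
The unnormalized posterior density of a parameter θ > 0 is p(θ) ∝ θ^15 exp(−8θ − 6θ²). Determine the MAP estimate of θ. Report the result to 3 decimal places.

ℓ'(θ) = 15/θ − 8 − 12θ. Setting this to zero and multiplying by θ: 12θ² + 8θ − 15 = 0.
θ = (−8 + √(8² + 4·12·15)) / (2·12) = (−8 + √784) / 24 = (−8 + 28)/24 = 5/6.
ℓ''(θ) = −15/θ² − 12 < 0, confirming a maximum.

θ̂_MAP = 0.833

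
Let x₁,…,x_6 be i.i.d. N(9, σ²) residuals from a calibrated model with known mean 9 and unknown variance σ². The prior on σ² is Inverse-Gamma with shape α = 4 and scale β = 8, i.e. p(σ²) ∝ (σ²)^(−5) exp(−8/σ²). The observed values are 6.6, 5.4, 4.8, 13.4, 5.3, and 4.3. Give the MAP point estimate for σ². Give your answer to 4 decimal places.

Sum of squared deviations about the known mean: SS = (6.6−9)² + (5.4−9)² + (4.8−9)² + (13.4−9)² + (5.3−9)² + (4.3−9)² = 91.5.
The Normal likelihood contributes (σ²)^(−n/2) exp(−SS/(2σ²)), so the posterior is Inverse-Gamma(α + n/2, β + SS/2) = Inverse-Gamma(7, 53.75).
The mode of Inverse-Gamma(a, b) is b/(a+1) = 53.75/8 ≈ 6.7188.

σ̂²_MAP = 6.7188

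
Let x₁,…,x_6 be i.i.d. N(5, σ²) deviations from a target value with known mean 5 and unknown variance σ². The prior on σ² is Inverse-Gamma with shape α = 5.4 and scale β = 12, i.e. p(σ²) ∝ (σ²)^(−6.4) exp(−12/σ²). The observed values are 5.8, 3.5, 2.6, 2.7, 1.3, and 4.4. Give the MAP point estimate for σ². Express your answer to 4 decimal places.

Sum of squared deviations about the known mean: SS = (5.8−5)² + (3.5−5)² + (2.6−5)² + (2.7−5)² + (1.3−5)² + (4.4−5)² = 27.99.
The Normal likelihood contributes (σ²)^(−n/2) exp(−SS/(2σ²)), so the posterior is Inverse-Gamma(α + n/2, β + SS/2) = Inverse-Gamma(8.4, 25.995).
The mode of Inverse-Gamma(a, b) is b/(a+1) = 25.995/9.4 ≈ 2.7654.

σ̂²_MAP = 2.7654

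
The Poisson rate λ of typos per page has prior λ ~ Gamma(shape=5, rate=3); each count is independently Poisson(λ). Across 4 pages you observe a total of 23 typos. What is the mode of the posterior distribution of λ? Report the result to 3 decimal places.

Σxᵢ = 23, n = 4.
Posterior ∝ λ^4e^(−3λ) · λ^23e^(−4λ) = λ^27e^(−7λ), i.e. Gamma(shape=28, rate=7).
The mode of a Gamma(a, b) with a ≥ 1 (shape–rate) is (a−1)/b = 27/7 ≈ 3.857.

λ̂_MAP = 3.857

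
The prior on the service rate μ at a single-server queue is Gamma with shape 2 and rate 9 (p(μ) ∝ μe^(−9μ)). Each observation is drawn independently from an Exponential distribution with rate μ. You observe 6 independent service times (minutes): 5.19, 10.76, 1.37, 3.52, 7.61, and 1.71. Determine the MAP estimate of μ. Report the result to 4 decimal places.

The Exponential(rate=μ) likelihood is ∝ μ^n e^(−μΣtᵢ). Here n = 6 and Σtᵢ = 5.19 + 10.76 + 1.37 + 3.52 + 7.61 + 1.71 = 30.16.
Posterior ∝ μe^(−9μ) · μ^6e^(−30.16μ) = μ^7e^(−39.16μ), i.e. Gamma(8, 39.16).
Mode = (a−1)/b = 7/39.16 ≈ 0.1788.

μ̂_MAP = 0.1788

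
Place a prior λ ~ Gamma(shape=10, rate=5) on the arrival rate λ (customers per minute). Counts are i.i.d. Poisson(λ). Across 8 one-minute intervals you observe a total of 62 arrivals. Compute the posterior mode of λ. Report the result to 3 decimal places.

Σxᵢ = 62, n = 8.
Posterior ∝ λ^9e^(−5λ) · λ^62e^(−8λ) = λ^71e^(−13λ), i.e. Gamma(shape=72, rate=13).
The mode of a Gamma(a, b) with a ≥ 1 (shape–rate) is (a−1)/b = 71/13 ≈ 5.462.

λ̂_MAP = 5.462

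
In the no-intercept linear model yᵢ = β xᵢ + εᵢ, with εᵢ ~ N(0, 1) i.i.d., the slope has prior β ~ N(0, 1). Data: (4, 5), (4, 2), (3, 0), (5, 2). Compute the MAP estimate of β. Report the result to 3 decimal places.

log p(β | y) = −Σ(yᵢ − βxᵢ)²/(2·1) − β²/(2·1) + const.
Setting the derivative to zero: Σxᵢ(yᵢ − βxᵢ)/1 − β/1 = 0, so β = Σxᵢyᵢ / (Σxᵢ² + σ²/τ²).
Σxᵢyᵢ = 4·5 + 4·2 + 3·0 + 5·2 = 38; Σxᵢ² = 66; σ²/τ² = 1.
β̂_MAP = 38 / (66 + 1) = 38/67 ≈ 0.567.

β̂_MAP = 0.567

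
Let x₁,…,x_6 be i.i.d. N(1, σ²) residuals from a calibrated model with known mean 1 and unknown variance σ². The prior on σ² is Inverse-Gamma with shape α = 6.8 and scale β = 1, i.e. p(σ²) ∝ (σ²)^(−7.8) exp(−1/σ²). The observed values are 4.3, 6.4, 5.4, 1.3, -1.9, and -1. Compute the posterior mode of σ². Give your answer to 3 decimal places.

σ̂²_MAP = 3.422

Sum of squared deviations about the known mean: SS = (4.3−1)² + (6.4−1)² + (5.4−1)² + (1.3−1)² + (-1.9−1)² + (-1−1)² = 71.91.
The Normal likelihood contributes (σ²)^(−n/2) exp(−SS/(2σ²)), so the posterior is Inverse-Gamma(α + n/2, β + SS/2) = Inverse-Gamma(9.8, 36.955).
The mode of Inverse-Gamma(a, b) is b/(a+1) = 36.955/10.8 ≈ 3.422.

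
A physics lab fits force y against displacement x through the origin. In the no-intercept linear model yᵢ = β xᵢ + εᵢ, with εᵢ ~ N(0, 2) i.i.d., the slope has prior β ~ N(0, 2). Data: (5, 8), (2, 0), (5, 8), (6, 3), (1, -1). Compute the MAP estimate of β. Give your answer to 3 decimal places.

log p(β | y) = −Σ(yᵢ − βxᵢ)²/(2·2) − β²/(2·2) + const.
Setting the derivative to zero: Σxᵢ(yᵢ − βxᵢ)/2 − β/2 = 0, so β = Σxᵢyᵢ / (Σxᵢ² + σ²/τ²).
Σxᵢyᵢ = 5·8 + 2·0 + 5·8 + 6·3 + 1·(-1) = 97; Σxᵢ² = 91; σ²/τ² = 1.
β̂_MAP = 97 / (91 + 1) = 97/92 ≈ 1.054.

β̂_MAP = 1.054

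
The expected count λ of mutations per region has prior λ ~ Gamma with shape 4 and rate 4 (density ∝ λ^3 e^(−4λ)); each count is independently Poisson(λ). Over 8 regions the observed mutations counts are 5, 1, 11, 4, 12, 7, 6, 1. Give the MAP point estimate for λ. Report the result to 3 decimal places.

λ̂_MAP = 4.167

Σxᵢ = 5+1+11+4+12+7+6+1 = 47, with n = 8.
Posterior ∝ λ^3e^(−4λ) · λ^47e^(−8λ) = λ^50e^(−12λ), i.e. Gamma(shape=51, rate=12).
The mode of a Gamma(a, b) with a ≥ 1 (shape–rate) is (a−1)/b = 50/12 ≈ 4.167.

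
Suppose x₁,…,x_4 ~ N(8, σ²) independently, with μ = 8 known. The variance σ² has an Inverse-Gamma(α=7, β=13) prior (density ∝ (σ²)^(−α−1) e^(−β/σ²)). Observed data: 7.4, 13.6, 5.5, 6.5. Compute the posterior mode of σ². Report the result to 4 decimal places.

σ̂²_MAP = 3.3110

Sum of squared deviations about the known mean: SS = (7.4−8)² + (13.6−8)² + (5.5−8)² + (6.5−8)² = 40.22.
The Normal likelihood contributes (σ²)^(−n/2) exp(−SS/(2σ²)), so the posterior is Inverse-Gamma(α + n/2, β + SS/2) = Inverse-Gamma(9, 33.11).
The mode of Inverse-Gamma(a, b) is b/(a+1) = 33.11/10 ≈ 3.3110.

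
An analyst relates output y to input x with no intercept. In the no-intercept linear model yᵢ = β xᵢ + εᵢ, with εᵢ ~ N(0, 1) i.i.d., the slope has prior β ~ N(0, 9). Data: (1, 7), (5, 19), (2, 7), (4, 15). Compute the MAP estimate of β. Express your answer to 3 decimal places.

log p(β | y) = −Σ(yᵢ − βxᵢ)²/(2·1) − β²/(2·9) + const.
Setting the derivative to zero: Σxᵢ(yᵢ − βxᵢ)/1 − β/9 = 0, so β = Σxᵢyᵢ / (Σxᵢ² + σ²/τ²).
Σxᵢyᵢ = 1·7 + 5·19 + 2·7 + 4·15 = 176; Σxᵢ² = 46; σ²/τ² = 1/9.
β̂_MAP = 176 / (46 + 1/9) = 176/(415/9) = 1584/415 ≈ 3.817.

β̂_MAP = 3.817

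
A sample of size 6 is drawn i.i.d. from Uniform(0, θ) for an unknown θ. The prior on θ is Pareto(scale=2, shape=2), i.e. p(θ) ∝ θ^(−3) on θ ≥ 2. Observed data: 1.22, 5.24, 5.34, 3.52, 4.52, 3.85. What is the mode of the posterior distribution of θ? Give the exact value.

The Uniform(0, θ) likelihood is θ^(−n) for θ ≥ max(xᵢ), zero otherwise. Here max(xᵢ) = 5.34.
Posterior ∝ θ^(−3) · θ^(−6) = θ^(−9) on θ ≥ max(2, 5.34) = 5.34.
This density is strictly decreasing in θ, so the posterior mode lies at the lower boundary of the support.

θ̂_MAP = 5.34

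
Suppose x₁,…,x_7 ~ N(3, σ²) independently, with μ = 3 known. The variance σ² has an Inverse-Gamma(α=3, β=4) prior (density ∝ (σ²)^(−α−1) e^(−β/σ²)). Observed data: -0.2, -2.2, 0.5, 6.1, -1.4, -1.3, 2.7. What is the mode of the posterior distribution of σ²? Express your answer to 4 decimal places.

Sum of squared deviations about the known mean: SS = (-0.2−3)² + (-2.2−3)² + (0.5−3)² + (6.1−3)² + (-1.4−3)² + (-1.3−3)² + (2.7−3)² = 91.08.
The Normal likelihood contributes (σ²)^(−n/2) exp(−SS/(2σ²)), so the posterior is Inverse-Gamma(α + n/2, β + SS/2) = Inverse-Gamma(6.5, 49.54).
The mode of Inverse-Gamma(a, b) is b/(a+1) = 49.54/7.5 ≈ 6.6053.

σ̂²_MAP = 6.6053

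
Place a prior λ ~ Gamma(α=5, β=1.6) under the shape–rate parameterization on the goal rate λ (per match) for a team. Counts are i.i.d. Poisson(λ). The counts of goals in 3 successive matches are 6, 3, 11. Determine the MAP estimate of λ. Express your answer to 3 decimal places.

λ̂_MAP = 5.217

Σxᵢ = 6+3+11 = 20, with n = 3.
Posterior ∝ λ^4e^(−1.6λ) · λ^20e^(−3λ) = λ^24e^(−4.6λ), i.e. Gamma(shape=25, rate=4.6).
The mode of a Gamma(a, b) with a ≥ 1 (shape–rate) is (a−1)/b = 24/4.6 ≈ 5.217.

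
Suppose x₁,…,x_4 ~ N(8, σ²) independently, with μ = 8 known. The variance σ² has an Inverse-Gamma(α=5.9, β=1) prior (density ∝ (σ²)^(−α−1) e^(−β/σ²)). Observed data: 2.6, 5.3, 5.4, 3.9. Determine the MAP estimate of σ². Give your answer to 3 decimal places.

Sum of squared deviations about the known mean: SS = (2.6−8)² + (5.3−8)² + (5.4−8)² + (3.9−8)² = 60.02.
The Normal likelihood contributes (σ²)^(−n/2) exp(−SS/(2σ²)), so the posterior is Inverse-Gamma(α + n/2, β + SS/2) = Inverse-Gamma(7.9, 31.01).
The mode of Inverse-Gamma(a, b) is b/(a+1) = 31.01/8.9 ≈ 3.484.

σ̂²_MAP = 3.484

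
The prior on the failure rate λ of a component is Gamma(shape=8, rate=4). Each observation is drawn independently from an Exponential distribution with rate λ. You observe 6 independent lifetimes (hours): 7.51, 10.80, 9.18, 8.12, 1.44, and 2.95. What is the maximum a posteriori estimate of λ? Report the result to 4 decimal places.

The Exponential(rate=λ) likelihood is ∝ λ^n e^(−λΣtᵢ). Here n = 6 and Σtᵢ = 7.51 + 10.80 + 9.18 + 8.12 + 1.44 + 2.95 = 40.
Posterior ∝ λ^7e^(−4λ) · λ^6e^(−40λ) = λ^13e^(−44λ), i.e. Gamma(14, 44).
Mode = (a−1)/b = 13/44 ≈ 0.2955.

λ̂_MAP = 0.2955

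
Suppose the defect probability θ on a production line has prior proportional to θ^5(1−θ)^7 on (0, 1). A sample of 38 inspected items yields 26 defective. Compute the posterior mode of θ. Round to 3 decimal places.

The prior density ∝ θ^5(1−θ)^7 is the kernel of Beta(6, 8).
Data: 26 successes in 38 trials. The binomial likelihood contributes θ^26(1−θ)^12, so the posterior is Beta(6+26, 8+12) = Beta(32, 20).
For Beta(a, b) with a, b > 1 the mode is (a−1)/(a+b−2) = 31/50 ≈ 0.620.

θ̂_MAP = 0.620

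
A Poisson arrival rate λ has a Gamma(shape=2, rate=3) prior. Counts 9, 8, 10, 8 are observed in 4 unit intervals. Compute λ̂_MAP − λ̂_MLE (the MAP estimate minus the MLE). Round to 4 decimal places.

Σxᵢ = 35. Posterior is Gamma(37, 7); MAP = (37−1)/7 = 36/7 ≈ 5.14286.
MLE = x̄ = 35/4 ≈ 8.75000.
Difference = 36/7 − 35/4 = -101/28 ≈ -3.6071.

MAP − MLE = -3.6071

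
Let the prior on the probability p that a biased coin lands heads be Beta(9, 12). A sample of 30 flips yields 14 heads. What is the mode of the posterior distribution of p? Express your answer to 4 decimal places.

p̂_MAP = 0.4490

Prior: Beta(9, 12).
Data: 14 successes in 30 trials. The binomial likelihood contributes p^14(1−p)^16, so the posterior is Beta(9+14, 12+16) = Beta(23, 28).
For Beta(a, b) with a, b > 1 the mode is (a−1)/(a+b−2) = 22/49 ≈ 0.4490.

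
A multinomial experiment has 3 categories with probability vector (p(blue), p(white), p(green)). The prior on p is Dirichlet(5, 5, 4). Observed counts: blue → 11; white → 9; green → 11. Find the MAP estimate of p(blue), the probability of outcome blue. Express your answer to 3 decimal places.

MAP estimate of p(blue) = 0.357

The posterior is Dirichlet(αᵢ + nᵢ) = Dirichlet(16, 14, 15).
For a Dirichlet(a₁,…,a_K) with all aᵢ > 1, the mode has j-th component (aⱼ − 1)/(Σaᵢ − K).
Here Σaᵢ = 45 and K = 3, so p(blue) = (16 − 1)/(45 − 3) = 15/42 ≈ 0.357.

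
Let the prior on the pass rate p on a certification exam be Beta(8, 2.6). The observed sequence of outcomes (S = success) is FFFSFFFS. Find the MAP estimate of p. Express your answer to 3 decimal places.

p̂_MAP = 0.542

Prior: Beta(8, 2.6).
Data: 2 successes in 8 trials (from the sequence). The binomial likelihood contributes p^2(1−p)^6, so the posterior is Beta(8+2, 2.6+6) = Beta(10, 8.6).
For Beta(a, b) with a, b > 1 the mode is (a−1)/(a+b−2) = 9/16.6 ≈ 0.542.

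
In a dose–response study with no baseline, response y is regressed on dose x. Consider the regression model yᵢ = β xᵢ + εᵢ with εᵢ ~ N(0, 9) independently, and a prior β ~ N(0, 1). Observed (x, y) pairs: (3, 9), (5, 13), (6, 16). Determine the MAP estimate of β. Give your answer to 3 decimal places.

β̂_MAP = 2.380

log p(β | y) = −Σ(yᵢ − βxᵢ)²/(2·9) − β²/(2·1) + const.
Setting the derivative to zero: Σxᵢ(yᵢ − βxᵢ)/9 − β/1 = 0, so β = Σxᵢyᵢ / (Σxᵢ² + σ²/τ²).
Σxᵢyᵢ = 3·9 + 5·13 + 6·16 = 188; Σxᵢ² = 70; σ²/τ² = 9.
β̂_MAP = 188 / (70 + 9) = 188/79 ≈ 2.380.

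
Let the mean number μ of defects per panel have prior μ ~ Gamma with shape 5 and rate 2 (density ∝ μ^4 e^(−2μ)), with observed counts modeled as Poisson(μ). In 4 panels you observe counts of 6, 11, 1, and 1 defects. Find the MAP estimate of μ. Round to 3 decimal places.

μ̂_MAP = 3.833

Σxᵢ = 6+11+1+1 = 19, with n = 4.
Posterior ∝ μ^4e^(−2μ) · μ^19e^(−4μ) = μ^23e^(−6μ), i.e. Gamma(shape=24, rate=6).
The mode of a Gamma(a, b) with a ≥ 1 (shape–rate) is (a−1)/b = 23/6 ≈ 3.833.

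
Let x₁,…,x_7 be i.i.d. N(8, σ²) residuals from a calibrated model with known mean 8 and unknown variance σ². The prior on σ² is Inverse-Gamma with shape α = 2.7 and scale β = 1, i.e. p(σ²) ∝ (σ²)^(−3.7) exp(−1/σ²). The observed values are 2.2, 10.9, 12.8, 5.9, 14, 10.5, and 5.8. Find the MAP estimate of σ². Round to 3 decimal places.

Sum of squared deviations about the known mean: SS = (2.2−8)² + (10.9−8)² + (12.8−8)² + (5.9−8)² + (14−8)² + (10.5−8)² + (5.8−8)² = 116.59.
The Normal likelihood contributes (σ²)^(−n/2) exp(−SS/(2σ²)), so the posterior is Inverse-Gamma(α + n/2, β + SS/2) = Inverse-Gamma(6.2, 59.295).
The mode of Inverse-Gamma(a, b) is b/(a+1) = 59.295/7.2 ≈ 8.235.

σ̂²_MAP = 8.235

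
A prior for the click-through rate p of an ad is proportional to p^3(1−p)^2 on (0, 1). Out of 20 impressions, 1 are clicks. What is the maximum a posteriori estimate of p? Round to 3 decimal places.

p̂_MAP = 0.160

The prior density ∝ p^3(1−p)^2 is the kernel of Beta(4, 3).
Data: 1 success in 20 trials. The binomial likelihood contributes p(1−p)^19, so the posterior is Beta(4+1, 3+19) = Beta(5, 22).
For Beta(a, b) with a, b > 1 the mode is (a−1)/(a+b−2) = 4/25 ≈ 0.160.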